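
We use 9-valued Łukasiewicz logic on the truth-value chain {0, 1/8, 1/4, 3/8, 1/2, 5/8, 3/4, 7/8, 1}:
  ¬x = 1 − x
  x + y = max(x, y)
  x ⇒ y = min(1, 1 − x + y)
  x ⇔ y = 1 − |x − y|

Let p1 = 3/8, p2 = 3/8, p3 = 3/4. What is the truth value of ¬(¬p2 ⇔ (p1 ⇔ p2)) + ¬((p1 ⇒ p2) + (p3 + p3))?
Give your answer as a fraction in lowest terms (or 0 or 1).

¬p2 = ¬3/8 = 5/8
p1 ⇔ p2 = 3/8 ⇔ 3/8 = 1
¬p2 ⇔ (p1 ⇔ p2) = 5/8 ⇔ 1 = 5/8
¬(¬p2 ⇔ (p1 ⇔ p2)) = ¬5/8 = 3/8
p1 ⇒ p2 = 3/8 ⇒ 3/8 = 1
p3 + p3 = 3/4 + 3/4 = 3/4
(p1 ⇒ p2) + (p3 + p3) = 1 + 3/4 = 1
¬((p1 ⇒ p2) + (p3 + p3)) = ¬1 = 0
¬(¬p2 ⇔ (p1 ⇔ p2)) + ¬((p1 ⇒ p2) + (p3 + p3)) = 3/8 + 0 = 3/8

3/8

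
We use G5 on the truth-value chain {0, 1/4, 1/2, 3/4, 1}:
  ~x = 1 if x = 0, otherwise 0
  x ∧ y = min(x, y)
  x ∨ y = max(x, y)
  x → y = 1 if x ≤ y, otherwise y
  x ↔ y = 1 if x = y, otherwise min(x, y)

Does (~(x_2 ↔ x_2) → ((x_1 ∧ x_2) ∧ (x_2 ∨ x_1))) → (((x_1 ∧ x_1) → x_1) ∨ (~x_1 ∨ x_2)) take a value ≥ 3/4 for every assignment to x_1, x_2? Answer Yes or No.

Yes

At x_1 = 1, x_2 = 1/4, for instance:
x_2 ↔ x_2 = 1/4 ↔ 1/4 = 1
~(x_2 ↔ x_2) = ~1 = 0
x_1 ∧ x_2 = 1 ∧ 1/4 = 1/4
x_2 ∨ x_1 = 1/4 ∨ 1 = 1
(x_1 ∧ x_2) ∧ (x_2 ∨ x_1) = 1/4 ∧ 1 = 1/4
~(x_2 ↔ x_2) → ((x_1 ∧ x_2) ∧ (x_2 ∨ x_1)) = 0 → 1/4 = 1
x_1 ∧ x_1 = 1 ∧ 1 = 1
(x_1 ∧ x_1) → x_1 = 1 → 1 = 1
~x_1 = ~1 = 0
~x_1 ∨ x_2 = 0 ∨ 1/4 = 1/4
((x_1 ∧ x_1) → x_1) ∨ (~x_1 ∨ x_2) = 1 ∨ 1/4 = 1
(~(x_2 ↔ x_2) → ((x_1 ∧ x_2) ∧ (x_2 ∨ x_1))) → (((x_1 ∧ x_1) → x_1) ∨ (~x_1 ∨ x_2)) = 1 → 1 = 1
and checking the remaining 24 assignments likewise gives ≥ 3/4 in every case.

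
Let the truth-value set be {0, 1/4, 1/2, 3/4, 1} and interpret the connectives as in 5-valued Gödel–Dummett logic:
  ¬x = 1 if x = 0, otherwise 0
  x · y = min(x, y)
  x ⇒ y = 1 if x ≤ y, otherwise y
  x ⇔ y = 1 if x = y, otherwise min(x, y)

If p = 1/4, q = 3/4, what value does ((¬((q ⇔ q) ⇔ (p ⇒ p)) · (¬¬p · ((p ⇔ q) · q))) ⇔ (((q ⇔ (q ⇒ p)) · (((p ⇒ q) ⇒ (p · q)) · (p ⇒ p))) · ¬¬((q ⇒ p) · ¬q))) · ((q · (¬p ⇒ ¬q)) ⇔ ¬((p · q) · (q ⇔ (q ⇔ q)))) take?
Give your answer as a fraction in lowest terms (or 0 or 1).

q ⇔ q = 3/4 ⇔ 3/4 = 1
p ⇒ p = 1/4 ⇒ 1/4 = 1
(q ⇔ q) ⇔ (p ⇒ p) = 1 ⇔ 1 = 1
¬((q ⇔ q) ⇔ (p ⇒ p)) = ¬1 = 0
¬p = ¬1/4 = 0
¬¬p = ¬0 = 1
p ⇔ q = 1/4 ⇔ 3/4 = 1/4
(p ⇔ q) · q = 1/4 · 3/4 = 1/4
¬¬p · ((p ⇔ q) · q) = 1 · 1/4 = 1/4
¬((q ⇔ q) ⇔ (p ⇒ p)) · (¬¬p · ((p ⇔ q) · q)) = 0 · 1/4 = 0
q ⇒ p = 3/4 ⇒ 1/4 = 1/4
q ⇔ (q ⇒ p) = 3/4 ⇔ 1/4 = 1/4
p ⇒ q = 1/4 ⇒ 3/4 = 1
p · q = 1/4 · 3/4 = 1/4
(p ⇒ q) ⇒ (p · q) = 1 ⇒ 1/4 = 1/4
p ⇒ p = 1/4 ⇒ 1/4 = 1
((p ⇒ q) ⇒ (p · q)) · (p ⇒ p) = 1/4 · 1 = 1/4
(q ⇔ (q ⇒ p)) · (((p ⇒ q) ⇒ (p · q)) · (p ⇒ p)) = 1/4 · 1/4 = 1/4
q ⇒ p = 3/4 ⇒ 1/4 = 1/4
¬q = ¬3/4 = 0
(q ⇒ p) · ¬q = 1/4 · 0 = 0
¬((q ⇒ p) · ¬q) = ¬0 = 1
¬¬((q ⇒ p) · ¬q) = ¬1 = 0
((q ⇔ (q ⇒ p)) · (((p ⇒ q) ⇒ (p · q)) · (p ⇒ p))) · ¬¬((q ⇒ p) · ¬q) = 1/4 · 0 = 0
(¬((q ⇔ q) ⇔ (p ⇒ p)) · (¬¬p · ((p ⇔ q) · q))) ⇔ (((q ⇔ (q ⇒ p)) · (((p ⇒ q) ⇒ (p · q)) · (p ⇒ p))) · ¬¬((q ⇒ p) · ¬q)) = 0 ⇔ 0 = 1
¬p = ¬1/4 = 0
¬q = ¬3/4 = 0
¬p ⇒ ¬q = 0 ⇒ 0 = 1
q · (¬p ⇒ ¬q) = 3/4 · 1 = 3/4
p · q = 1/4 · 3/4 = 1/4
q ⇔ q = 3/4 ⇔ 3/4 = 1
q ⇔ (q ⇔ q) = 3/4 ⇔ 1 = 3/4
(p · q) · (q ⇔ (q ⇔ q)) = 1/4 · 3/4 = 1/4
¬((p · q) · (q ⇔ (q ⇔ q))) = ¬1/4 = 0
(q · (¬p ⇒ ¬q)) ⇔ ¬((p · q) · (q ⇔ (q ⇔ q))) = 3/4 ⇔ 0 = 0
((¬((q ⇔ q) ⇔ (p ⇒ p)) · (¬¬p · ((p ⇔ q) · q))) ⇔ (((q ⇔ (q ⇒ p)) · (((p ⇒ q) ⇒ (p · q)) · (p ⇒ p))) · ¬¬((q ⇒ p) · ¬q))) · ((q · (¬p ⇒ ¬q)) ⇔ ¬((p · q) · (q ⇔ (q ⇔ q)))) = 1 · 0 = 0

0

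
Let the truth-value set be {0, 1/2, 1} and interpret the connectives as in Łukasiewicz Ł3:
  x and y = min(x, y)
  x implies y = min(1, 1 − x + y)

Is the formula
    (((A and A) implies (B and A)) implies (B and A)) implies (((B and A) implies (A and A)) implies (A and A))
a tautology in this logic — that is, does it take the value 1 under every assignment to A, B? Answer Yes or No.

A = 0, B = 0 ↦ 1
A = 0, B = 1/2 ↦ 1
A = 0, B = 1 ↦ 1
A = 1/2, B = 0 ↦ 1
A = 1/2, B = 1/2 ↦ 1
A = 1/2, B = 1 ↦ 1
A = 1, B = 0 ↦ 1
A = 1, B = 1/2 ↦ 1
A = 1, B = 1 ↦ 1
Every assignment gives a value ≥ 1.

Yes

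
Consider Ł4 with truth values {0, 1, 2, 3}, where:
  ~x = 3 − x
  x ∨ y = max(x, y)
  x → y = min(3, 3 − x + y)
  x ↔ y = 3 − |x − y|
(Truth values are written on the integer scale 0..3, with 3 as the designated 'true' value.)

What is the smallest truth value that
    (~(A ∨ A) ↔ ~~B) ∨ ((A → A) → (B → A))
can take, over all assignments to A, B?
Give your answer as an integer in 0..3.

Take A = 0, B = 1:
A ∨ A = 0 ∨ 0 = 0
~(A ∨ A) = ~0 = 3
~B = ~1 = 2
~~B = ~2 = 1
~(A ∨ A) ↔ ~~B = 3 ↔ 1 = 1
A → A = 0 → 0 = 3
B → A = 1 → 0 = 2
(A → A) → (B → A) = 3 → 2 = 2
(~(A ∨ A) ↔ ~~B) ∨ ((A → A) → (B → A)) = 1 ∨ 2 = 2
No assignment yields a value below 2, so this is the minimum.

2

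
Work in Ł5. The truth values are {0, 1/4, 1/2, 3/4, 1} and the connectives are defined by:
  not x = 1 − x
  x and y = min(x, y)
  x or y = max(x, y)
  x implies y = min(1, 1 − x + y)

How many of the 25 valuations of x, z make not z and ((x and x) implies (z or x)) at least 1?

5

value 1: 5 assignments (counts)
value 3/4: 5 assignments
value 1/2: 5 assignments
value 1/4: 5 assignments
value 0: 5 assignments
So 5 of the 25 assignments meet the threshold.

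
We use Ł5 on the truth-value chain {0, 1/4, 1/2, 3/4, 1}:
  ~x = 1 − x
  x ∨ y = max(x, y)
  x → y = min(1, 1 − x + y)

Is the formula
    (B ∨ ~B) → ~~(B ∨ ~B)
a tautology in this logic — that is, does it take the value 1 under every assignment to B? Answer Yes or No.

B = 0 ↦ 1
B = 1/4 ↦ 1
B = 1/2 ↦ 1
B = 3/4 ↦ 1
B = 1 ↦ 1
Every assignment gives a value ≥ 1.

Yes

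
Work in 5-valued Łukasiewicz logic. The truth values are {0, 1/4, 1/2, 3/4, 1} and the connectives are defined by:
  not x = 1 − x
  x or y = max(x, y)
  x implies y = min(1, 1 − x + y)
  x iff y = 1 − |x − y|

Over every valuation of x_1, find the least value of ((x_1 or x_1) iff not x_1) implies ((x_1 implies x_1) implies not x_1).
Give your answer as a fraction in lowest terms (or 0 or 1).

Take x_1 = 1/2:
x_1 or x_1 = 1/2 or 1/2 = 1/2
not x_1 = not 1/2 = 1/2
(x_1 or x_1) iff not x_1 = 1/2 iff 1/2 = 1
x_1 implies x_1 = 1/2 implies 1/2 = 1
not x_1 = not 1/2 = 1/2
(x_1 implies x_1) implies not x_1 = 1 implies 1/2 = 1/2
((x_1 or x_1) iff not x_1) implies ((x_1 implies x_1) implies not x_1) = 1 implies 1/2 = 1/2
No assignment yields a value below 1/2, so this is the minimum.

1/2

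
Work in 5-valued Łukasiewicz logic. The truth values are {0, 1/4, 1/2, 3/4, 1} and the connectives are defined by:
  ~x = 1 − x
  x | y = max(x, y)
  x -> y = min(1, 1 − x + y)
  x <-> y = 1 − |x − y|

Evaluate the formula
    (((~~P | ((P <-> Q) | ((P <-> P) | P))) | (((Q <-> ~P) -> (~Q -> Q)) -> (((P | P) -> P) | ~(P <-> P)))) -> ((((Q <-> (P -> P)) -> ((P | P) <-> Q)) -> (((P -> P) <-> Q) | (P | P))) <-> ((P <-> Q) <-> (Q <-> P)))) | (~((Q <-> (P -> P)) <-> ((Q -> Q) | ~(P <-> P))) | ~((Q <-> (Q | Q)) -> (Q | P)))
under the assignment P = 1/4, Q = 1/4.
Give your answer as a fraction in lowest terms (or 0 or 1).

~P = ~1/4 = 3/4
~~P = ~3/4 = 1/4
P <-> Q = 1/4 <-> 1/4 = 1
P <-> P = 1/4 <-> 1/4 = 1
(P <-> P) | P = 1 | 1/4 = 1
(P <-> Q) | ((P <-> P) | P) = 1 | 1 = 1
~~P | ((P <-> Q) | ((P <-> P) | P)) = 1/4 | 1 = 1
~P = ~1/4 = 3/4
Q <-> ~P = 1/4 <-> 3/4 = 1/2
~Q = ~1/4 = 3/4
~Q -> Q = 3/4 -> 1/4 = 1/2
(Q <-> ~P) -> (~Q -> Q) = 1/2 -> 1/2 = 1
P | P = 1/4 | 1/4 = 1/4
(P | P) -> P = 1/4 -> 1/4 = 1
P <-> P = 1/4 <-> 1/4 = 1
~(P <-> P) = ~1 = 0
((P | P) -> P) | ~(P <-> P) = 1 | 0 = 1
((Q <-> ~P) -> (~Q -> Q)) -> (((P | P) -> P) | ~(P <-> P)) = 1 -> 1 = 1
(~~P | ((P <-> Q) | ((P <-> P) | P))) | (((Q <-> ~P) -> (~Q -> Q)) -> (((P | P) -> P) | ~(P <-> P))) = 1 | 1 = 1
P -> P = 1/4 -> 1/4 = 1
Q <-> (P -> P) = 1/4 <-> 1 = 1/4
P | P = 1/4 | 1/4 = 1/4
(P | P) <-> Q = 1/4 <-> 1/4 = 1
(Q <-> (P -> P)) -> ((P | P) <-> Q) = 1/4 -> 1 = 1
P -> P = 1/4 -> 1/4 = 1
(P -> P) <-> Q = 1 <-> 1/4 = 1/4
P | P = 1/4 | 1/4 = 1/4
((P -> P) <-> Q) | (P | P) = 1/4 | 1/4 = 1/4
((Q <-> (P -> P)) -> ((P | P) <-> Q)) -> (((P -> P) <-> Q) | (P | P)) = 1 -> 1/4 = 1/4
P <-> Q = 1/4 <-> 1/4 = 1
Q <-> P = 1/4 <-> 1/4 = 1
(P <-> Q) <-> (Q <-> P) = 1 <-> 1 = 1
(((Q <-> (P -> P)) -> ((P | P) <-> Q)) -> (((P -> P) <-> Q) | (P | P))) <-> ((P <-> Q) <-> (Q <-> P)) = 1/4 <-> 1 = 1/4
((~~P | ((P <-> Q) | ((P <-> P) | P))) | (((Q <-> ~P) -> (~Q -> Q)) -> (((P | P) -> P) | ~(P <-> P)))) -> ((((Q <-> (P -> P)) -> ((P | P) <-> Q)) -> (((P -> P) <-> Q) | (P | P))) <-> ((P <-> Q) <-> (Q <-> P))) = 1 -> 1/4 = 1/4
P -> P = 1/4 -> 1/4 = 1
Q <-> (P -> P) = 1/4 <-> 1 = 1/4
Q -> Q = 1/4 -> 1/4 = 1
P <-> P = 1/4 <-> 1/4 = 1
~(P <-> P) = ~1 = 0
(Q -> Q) | ~(P <-> P) = 1 | 0 = 1
(Q <-> (P -> P)) <-> ((Q -> Q) | ~(P <-> P)) = 1/4 <-> 1 = 1/4
~((Q <-> (P -> P)) <-> ((Q -> Q) | ~(P <-> P))) = ~1/4 = 3/4
Q | Q = 1/4 | 1/4 = 1/4
Q <-> (Q | Q) = 1/4 <-> 1/4 = 1
Q | P = 1/4 | 1/4 = 1/4
(Q <-> (Q | Q)) -> (Q | P) = 1 -> 1/4 = 1/4
~((Q <-> (Q | Q)) -> (Q | P)) = ~1/4 = 3/4
~((Q <-> (P -> P)) <-> ((Q -> Q) | ~(P <-> P))) | ~((Q <-> (Q | Q)) -> (Q | P)) = 3/4 | 3/4 = 3/4
(((~~P | ((P <-> Q) | ((P <-> P) | P))) | (((Q <-> ~P) -> (~Q -> Q)) -> (((P | P) -> P) | ~(P <-> P)))) -> ((((Q <-> (P -> P)) -> ((P | P) <-> Q)) -> (((P -> P) <-> Q) | (P | P))) <-> ((P <-> Q) <-> (Q <-> P)))) | (~((Q <-> (P -> P)) <-> ((Q -> Q) | ~(P <-> P))) | ~((Q <-> (Q | Q)) -> (Q | P))) = 1/4 | 3/4 = 3/4

3/4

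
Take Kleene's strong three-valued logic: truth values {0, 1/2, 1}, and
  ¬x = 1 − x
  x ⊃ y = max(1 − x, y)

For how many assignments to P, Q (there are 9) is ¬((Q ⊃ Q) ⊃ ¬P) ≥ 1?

P = 0, Q = 0 ↦ 0  <
P = 0, Q = 1/2 ↦ 0  <
P = 0, Q = 1 ↦ 0  <
P = 1/2, Q = 0 ↦ 1/2  <
P = 1/2, Q = 1/2 ↦ 1/2  <
P = 1/2, Q = 1 ↦ 1/2  <
P = 1, Q = 0 ↦ 1  ≥
P = 1, Q = 1/2 ↦ 1/2  <
P = 1, Q = 1 ↦ 1  ≥
So 2 of the 9 assignments meet the threshold.

2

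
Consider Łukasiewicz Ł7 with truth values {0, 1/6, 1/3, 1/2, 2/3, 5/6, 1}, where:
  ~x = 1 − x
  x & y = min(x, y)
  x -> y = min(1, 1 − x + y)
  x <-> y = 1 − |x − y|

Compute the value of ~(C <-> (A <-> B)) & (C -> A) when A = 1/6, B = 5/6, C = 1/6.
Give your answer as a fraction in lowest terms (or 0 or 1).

A <-> B = 1/6 <-> 5/6 = 1/3
C <-> (A <-> B) = 1/6 <-> 1/3 = 5/6
~(C <-> (A <-> B)) = ~5/6 = 1/6
C -> A = 1/6 -> 1/6 = 1
~(C <-> (A <-> B)) & (C -> A) = 1/6 & 1 = 1/6

1/6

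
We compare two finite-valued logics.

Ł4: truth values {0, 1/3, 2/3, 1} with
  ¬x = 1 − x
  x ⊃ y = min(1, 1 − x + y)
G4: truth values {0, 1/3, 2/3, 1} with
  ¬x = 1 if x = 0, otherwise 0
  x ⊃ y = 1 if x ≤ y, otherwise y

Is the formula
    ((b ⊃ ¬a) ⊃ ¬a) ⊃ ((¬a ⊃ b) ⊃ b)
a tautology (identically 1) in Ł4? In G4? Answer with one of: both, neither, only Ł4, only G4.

only Ł4

In Ł4: every assignment gives 1 — tautology.
In G4: at a = 1/3, b = 1/3 the value is 1/3 — not a tautology.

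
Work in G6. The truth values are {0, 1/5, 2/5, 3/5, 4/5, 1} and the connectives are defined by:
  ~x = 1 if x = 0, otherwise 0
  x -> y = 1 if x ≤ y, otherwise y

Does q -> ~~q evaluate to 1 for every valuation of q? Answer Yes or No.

Yes

q = 0 ↦ 1
q = 1/5 ↦ 1
q = 2/5 ↦ 1
q = 3/5 ↦ 1
q = 4/5 ↦ 1
q = 1 ↦ 1
Every assignment gives a value ≥ 1.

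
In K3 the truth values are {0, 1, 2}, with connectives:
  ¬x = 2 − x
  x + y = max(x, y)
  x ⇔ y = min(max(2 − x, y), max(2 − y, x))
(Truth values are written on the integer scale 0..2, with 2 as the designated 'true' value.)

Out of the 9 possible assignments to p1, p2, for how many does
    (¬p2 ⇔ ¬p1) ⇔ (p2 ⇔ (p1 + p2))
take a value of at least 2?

p1 = 0, p2 = 0 ↦ 2  ≥
p1 = 0, p2 = 1 ↦ 1  <
p1 = 0, p2 = 2 ↦ 0  <
p1 = 1, p2 = 0 ↦ 1  <
p1 = 1, p2 = 1 ↦ 1  <
p1 = 1, p2 = 2 ↦ 1  <
p1 = 2, p2 = 0 ↦ 2  ≥
p1 = 2, p2 = 1 ↦ 1  <
p1 = 2, p2 = 2 ↦ 2  ≥
So 3 of the 9 assignments meet the threshold.

3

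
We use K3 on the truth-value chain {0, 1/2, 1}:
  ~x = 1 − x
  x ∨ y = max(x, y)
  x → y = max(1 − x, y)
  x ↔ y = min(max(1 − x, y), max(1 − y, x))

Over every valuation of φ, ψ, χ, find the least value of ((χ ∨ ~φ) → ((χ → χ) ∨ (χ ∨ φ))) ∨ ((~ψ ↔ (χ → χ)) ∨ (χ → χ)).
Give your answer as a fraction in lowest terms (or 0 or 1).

1/2

Take φ = 0, ψ = 0, χ = 1/2:
~φ = ~0 = 1
χ ∨ ~φ = 1/2 ∨ 1 = 1
χ → χ = 1/2 → 1/2 = 1/2
χ ∨ φ = 1/2 ∨ 0 = 1/2
(χ → χ) ∨ (χ ∨ φ) = 1/2 ∨ 1/2 = 1/2
(χ ∨ ~φ) → ((χ → χ) ∨ (χ ∨ φ)) = 1 → 1/2 = 1/2
~ψ = ~0 = 1
χ → χ = 1/2 → 1/2 = 1/2
~ψ ↔ (χ → χ) = 1 ↔ 1/2 = 1/2
χ → χ = 1/2 → 1/2 = 1/2
(~ψ ↔ (χ → χ)) ∨ (χ → χ) = 1/2 ∨ 1/2 = 1/2
((χ ∨ ~φ) → ((χ → χ) ∨ (χ ∨ φ))) ∨ ((~ψ ↔ (χ → χ)) ∨ (χ → χ)) = 1/2 ∨ 1/2 = 1/2
No assignment yields a value below 1/2, so this is the minimum.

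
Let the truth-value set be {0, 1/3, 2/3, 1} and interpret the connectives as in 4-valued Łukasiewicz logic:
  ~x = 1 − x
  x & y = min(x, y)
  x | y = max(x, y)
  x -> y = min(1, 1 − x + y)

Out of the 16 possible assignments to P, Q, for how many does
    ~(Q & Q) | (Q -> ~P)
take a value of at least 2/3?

13

P = 0, Q = 0 ↦ 1  ≥
P = 0, Q = 1/3 ↦ 1  ≥
P = 0, Q = 2/3 ↦ 1  ≥
P = 0, Q = 1 ↦ 1  ≥
P = 1/3, Q = 0 ↦ 1  ≥
P = 1/3, Q = 1/3 ↦ 1  ≥
P = 1/3, Q = 2/3 ↦ 1  ≥
P = 1/3, Q = 1 ↦ 2/3  ≥
P = 2/3, Q = 0 ↦ 1  ≥
P = 2/3, Q = 1/3 ↦ 1  ≥
P = 2/3, Q = 2/3 ↦ 2/3  ≥
P = 2/3, Q = 1 ↦ 1/3  <
P = 1, Q = 0 ↦ 1  ≥
P = 1, Q = 1/3 ↦ 2/3  ≥
P = 1, Q = 2/3 ↦ 1/3  <
P = 1, Q = 1 ↦ 0  <
So 13 of the 16 assignments meet the threshold.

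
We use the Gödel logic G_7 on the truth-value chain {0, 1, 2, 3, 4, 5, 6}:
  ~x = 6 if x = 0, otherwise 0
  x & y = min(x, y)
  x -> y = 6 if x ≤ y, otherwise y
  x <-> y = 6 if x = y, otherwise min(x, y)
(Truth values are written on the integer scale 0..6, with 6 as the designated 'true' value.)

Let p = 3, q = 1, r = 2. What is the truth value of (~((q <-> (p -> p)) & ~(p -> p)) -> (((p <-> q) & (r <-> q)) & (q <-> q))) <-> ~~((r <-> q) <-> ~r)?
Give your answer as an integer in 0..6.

p -> p = 3 -> 3 = 6
q <-> (p -> p) = 1 <-> 6 = 1
p -> p = 3 -> 3 = 6
~(p -> p) = ~6 = 0
(q <-> (p -> p)) & ~(p -> p) = 1 & 0 = 0
~((q <-> (p -> p)) & ~(p -> p)) = ~0 = 6
p <-> q = 3 <-> 1 = 1
r <-> q = 2 <-> 1 = 1
(p <-> q) & (r <-> q) = 1 & 1 = 1
q <-> q = 1 <-> 1 = 6
((p <-> q) & (r <-> q)) & (q <-> q) = 1 & 6 = 1
~((q <-> (p -> p)) & ~(p -> p)) -> (((p <-> q) & (r <-> q)) & (q <-> q)) = 6 -> 1 = 1
r <-> q = 2 <-> 1 = 1
~r = ~2 = 0
(r <-> q) <-> ~r = 1 <-> 0 = 0
~((r <-> q) <-> ~r) = ~0 = 6
~~((r <-> q) <-> ~r) = ~6 = 0
(~((q <-> (p -> p)) & ~(p -> p)) -> (((p <-> q) & (r <-> q)) & (q <-> q))) <-> ~~((r <-> q) <-> ~r) = 1 <-> 0 = 0

0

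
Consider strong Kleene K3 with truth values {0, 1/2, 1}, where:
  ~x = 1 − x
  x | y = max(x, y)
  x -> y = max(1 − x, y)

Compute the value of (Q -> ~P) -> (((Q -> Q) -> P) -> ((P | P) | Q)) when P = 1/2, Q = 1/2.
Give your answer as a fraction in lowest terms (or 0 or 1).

1/2

~P = ~1/2 = 1/2
Q -> ~P = 1/2 -> 1/2 = 1/2
Q -> Q = 1/2 -> 1/2 = 1/2
(Q -> Q) -> P = 1/2 -> 1/2 = 1/2
P | P = 1/2 | 1/2 = 1/2
(P | P) | Q = 1/2 | 1/2 = 1/2
((Q -> Q) -> P) -> ((P | P) | Q) = 1/2 -> 1/2 = 1/2
(Q -> ~P) -> (((Q -> Q) -> P) -> ((P | P) | Q)) = 1/2 -> 1/2 = 1/2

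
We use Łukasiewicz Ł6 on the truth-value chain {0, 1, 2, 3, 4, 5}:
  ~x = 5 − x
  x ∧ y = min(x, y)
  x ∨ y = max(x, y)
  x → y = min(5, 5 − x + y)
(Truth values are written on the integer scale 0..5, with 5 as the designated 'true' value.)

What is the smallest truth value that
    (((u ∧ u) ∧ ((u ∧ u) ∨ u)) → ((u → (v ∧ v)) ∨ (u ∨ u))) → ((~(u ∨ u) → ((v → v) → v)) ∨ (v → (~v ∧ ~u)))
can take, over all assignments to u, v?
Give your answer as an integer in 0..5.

Take u = 0, v = 3:
u ∧ u = 0 ∧ 0 = 0
u ∧ u = 0 ∧ 0 = 0
(u ∧ u) ∨ u = 0 ∨ 0 = 0
(u ∧ u) ∧ ((u ∧ u) ∨ u) = 0 ∧ 0 = 0
v ∧ v = 3 ∧ 3 = 3
u → (v ∧ v) = 0 → 3 = 5
u ∨ u = 0 ∨ 0 = 0
(u → (v ∧ v)) ∨ (u ∨ u) = 5 ∨ 0 = 5
((u ∧ u) ∧ ((u ∧ u) ∨ u)) → ((u → (v ∧ v)) ∨ (u ∨ u)) = 0 → 5 = 5
u ∨ u = 0 ∨ 0 = 0
~(u ∨ u) = ~0 = 5
v → v = 3 → 3 = 5
(v → v) → v = 5 → 3 = 3
~(u ∨ u) → ((v → v) → v) = 5 → 3 = 3
~v = ~3 = 2
~u = ~0 = 5
~v ∧ ~u = 2 ∧ 5 = 2
v → (~v ∧ ~u) = 3 → 2 = 4
(~(u ∨ u) → ((v → v) → v)) ∨ (v → (~v ∧ ~u)) = 3 ∨ 4 = 4
(((u ∧ u) ∧ ((u ∧ u) ∨ u)) → ((u → (v ∧ v)) ∨ (u ∨ u))) → ((~(u ∨ u) → ((v → v) → v)) ∨ (v → (~v ∧ ~u))) = 5 → 4 = 4
No assignment yields a value below 4, so this is the minimum.

4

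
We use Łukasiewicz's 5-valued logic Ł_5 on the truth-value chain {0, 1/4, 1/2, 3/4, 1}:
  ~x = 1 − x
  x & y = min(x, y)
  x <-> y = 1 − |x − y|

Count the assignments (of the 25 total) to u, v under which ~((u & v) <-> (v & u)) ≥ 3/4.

value 0: 25 assignments
So 0 of the 25 assignments meet the threshold.

0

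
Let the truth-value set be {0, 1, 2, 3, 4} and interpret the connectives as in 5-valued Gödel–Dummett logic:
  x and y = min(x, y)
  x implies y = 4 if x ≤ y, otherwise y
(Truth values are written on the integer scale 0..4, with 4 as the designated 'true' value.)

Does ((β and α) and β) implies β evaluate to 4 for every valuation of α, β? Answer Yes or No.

At α = 0, β = 3, for instance:
β and α = 3 and 0 = 0
(β and α) and β = 0 and 3 = 0
((β and α) and β) implies β = 0 implies 3 = 4
and checking the remaining 24 assignments likewise gives ≥ 4 in every case.

Yes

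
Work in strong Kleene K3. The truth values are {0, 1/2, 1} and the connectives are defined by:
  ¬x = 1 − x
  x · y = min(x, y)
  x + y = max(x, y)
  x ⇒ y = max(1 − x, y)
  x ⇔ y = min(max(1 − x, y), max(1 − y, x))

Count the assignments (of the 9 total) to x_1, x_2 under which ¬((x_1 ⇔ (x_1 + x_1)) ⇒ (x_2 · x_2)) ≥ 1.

2

x_1 = 0, x_2 = 0 ↦ 1  ≥
x_1 = 0, x_2 = 1/2 ↦ 1/2  <
x_1 = 0, x_2 = 1 ↦ 0  <
x_1 = 1/2, x_2 = 0 ↦ 1/2  <
x_1 = 1/2, x_2 = 1/2 ↦ 1/2  <
x_1 = 1/2, x_2 = 1 ↦ 0  <
x_1 = 1, x_2 = 0 ↦ 1  ≥
x_1 = 1, x_2 = 1/2 ↦ 1/2  <
x_1 = 1, x_2 = 1 ↦ 0  <
So 2 of the 9 assignments meet the threshold.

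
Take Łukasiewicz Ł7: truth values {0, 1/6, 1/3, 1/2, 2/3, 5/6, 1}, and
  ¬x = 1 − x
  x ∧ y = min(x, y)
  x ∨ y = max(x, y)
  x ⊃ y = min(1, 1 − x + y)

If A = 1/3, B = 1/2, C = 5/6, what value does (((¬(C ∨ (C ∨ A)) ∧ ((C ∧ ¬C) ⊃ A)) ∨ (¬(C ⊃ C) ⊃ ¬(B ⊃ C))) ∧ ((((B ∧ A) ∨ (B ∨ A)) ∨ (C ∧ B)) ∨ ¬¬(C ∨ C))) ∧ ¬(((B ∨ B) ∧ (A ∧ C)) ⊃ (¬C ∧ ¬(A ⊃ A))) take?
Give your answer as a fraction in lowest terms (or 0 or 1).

C ∨ A = 5/6 ∨ 1/3 = 5/6
C ∨ (C ∨ A) = 5/6 ∨ 5/6 = 5/6
¬(C ∨ (C ∨ A)) = ¬5/6 = 1/6
¬C = ¬5/6 = 1/6
C ∧ ¬C = 5/6 ∧ 1/6 = 1/6
(C ∧ ¬C) ⊃ A = 1/6 ⊃ 1/3 = 1
¬(C ∨ (C ∨ A)) ∧ ((C ∧ ¬C) ⊃ A) = 1/6 ∧ 1 = 1/6
C ⊃ C = 5/6 ⊃ 5/6 = 1
¬(C ⊃ C) = ¬1 = 0
B ⊃ C = 1/2 ⊃ 5/6 = 1
¬(B ⊃ C) = ¬1 = 0
¬(C ⊃ C) ⊃ ¬(B ⊃ C) = 0 ⊃ 0 = 1
(¬(C ∨ (C ∨ A)) ∧ ((C ∧ ¬C) ⊃ A)) ∨ (¬(C ⊃ C) ⊃ ¬(B ⊃ C)) = 1/6 ∨ 1 = 1
B ∧ A = 1/2 ∧ 1/3 = 1/3
B ∨ A = 1/2 ∨ 1/3 = 1/2
(B ∧ A) ∨ (B ∨ A) = 1/3 ∨ 1/2 = 1/2
C ∧ B = 5/6 ∧ 1/2 = 1/2
((B ∧ A) ∨ (B ∨ A)) ∨ (C ∧ B) = 1/2 ∨ 1/2 = 1/2
C ∨ C = 5/6 ∨ 5/6 = 5/6
¬(C ∨ C) = ¬5/6 = 1/6
¬¬(C ∨ C) = ¬1/6 = 5/6
(((B ∧ A) ∨ (B ∨ A)) ∨ (C ∧ B)) ∨ ¬¬(C ∨ C) = 1/2 ∨ 5/6 = 5/6
((¬(C ∨ (C ∨ A)) ∧ ((C ∧ ¬C) ⊃ A)) ∨ (¬(C ⊃ C) ⊃ ¬(B ⊃ C))) ∧ ((((B ∧ A) ∨ (B ∨ A)) ∨ (C ∧ B)) ∨ ¬¬(C ∨ C)) = 1 ∧ 5/6 = 5/6
B ∨ B = 1/2 ∨ 1/2 = 1/2
A ∧ C = 1/3 ∧ 5/6 = 1/3
(B ∨ B) ∧ (A ∧ C) = 1/2 ∧ 1/3 = 1/3
¬C = ¬5/6 = 1/6
A ⊃ A = 1/3 ⊃ 1/3 = 1
¬(A ⊃ A) = ¬1 = 0
¬C ∧ ¬(A ⊃ A) = 1/6 ∧ 0 = 0
((B ∨ B) ∧ (A ∧ C)) ⊃ (¬C ∧ ¬(A ⊃ A)) = 1/3 ⊃ 0 = 2/3
¬(((B ∨ B) ∧ (A ∧ C)) ⊃ (¬C ∧ ¬(A ⊃ A))) = ¬2/3 = 1/3
(((¬(C ∨ (C ∨ A)) ∧ ((C ∧ ¬C) ⊃ A)) ∨ (¬(C ⊃ C) ⊃ ¬(B ⊃ C))) ∧ ((((B ∧ A) ∨ (B ∨ A)) ∨ (C ∧ B)) ∨ ¬¬(C ∨ C))) ∧ ¬(((B ∨ B) ∧ (A ∧ C)) ⊃ (¬C ∧ ¬(A ⊃ A))) = 5/6 ∧ 1/3 = 1/3

1/3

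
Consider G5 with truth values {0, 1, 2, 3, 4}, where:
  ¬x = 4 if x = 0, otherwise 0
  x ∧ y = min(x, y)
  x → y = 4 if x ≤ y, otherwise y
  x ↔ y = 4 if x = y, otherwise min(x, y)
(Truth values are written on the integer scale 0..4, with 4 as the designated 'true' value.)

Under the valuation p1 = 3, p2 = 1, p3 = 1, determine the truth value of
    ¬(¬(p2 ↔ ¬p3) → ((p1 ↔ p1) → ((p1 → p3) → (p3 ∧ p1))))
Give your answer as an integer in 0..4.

¬p3 = ¬1 = 0
p2 ↔ ¬p3 = 1 ↔ 0 = 0
¬(p2 ↔ ¬p3) = ¬0 = 4
p1 ↔ p1 = 3 ↔ 3 = 4
p1 → p3 = 3 → 1 = 1
p3 ∧ p1 = 1 ∧ 3 = 1
(p1 → p3) → (p3 ∧ p1) = 1 → 1 = 4
(p1 ↔ p1) → ((p1 → p3) → (p3 ∧ p1)) = 4 → 4 = 4
¬(p2 ↔ ¬p3) → ((p1 ↔ p1) → ((p1 → p3) → (p3 ∧ p1))) = 4 → 4 = 4
¬(¬(p2 ↔ ¬p3) → ((p1 ↔ p1) → ((p1 → p3) → (p3 ∧ p1)))) = ¬4 = 0

0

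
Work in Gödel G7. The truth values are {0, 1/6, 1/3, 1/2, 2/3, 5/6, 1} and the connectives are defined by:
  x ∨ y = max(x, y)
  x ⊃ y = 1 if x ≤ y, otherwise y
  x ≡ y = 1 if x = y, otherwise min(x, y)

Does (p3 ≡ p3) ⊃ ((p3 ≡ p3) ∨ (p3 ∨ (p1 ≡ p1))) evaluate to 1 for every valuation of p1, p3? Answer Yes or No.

At p1 = 1/3, p3 = 5/6, for instance:
p3 ≡ p3 = 5/6 ≡ 5/6 = 1
p1 ≡ p1 = 1/3 ≡ 1/3 = 1
p3 ∨ (p1 ≡ p1) = 5/6 ∨ 1 = 1
(p3 ≡ p3) ∨ (p3 ∨ (p1 ≡ p1)) = 1 ∨ 1 = 1
(p3 ≡ p3) ⊃ ((p3 ≡ p3) ∨ (p3 ∨ (p1 ≡ p1))) = 1 ⊃ 1 = 1
and checking the remaining 48 assignments likewise gives ≥ 1 in every case.

Yes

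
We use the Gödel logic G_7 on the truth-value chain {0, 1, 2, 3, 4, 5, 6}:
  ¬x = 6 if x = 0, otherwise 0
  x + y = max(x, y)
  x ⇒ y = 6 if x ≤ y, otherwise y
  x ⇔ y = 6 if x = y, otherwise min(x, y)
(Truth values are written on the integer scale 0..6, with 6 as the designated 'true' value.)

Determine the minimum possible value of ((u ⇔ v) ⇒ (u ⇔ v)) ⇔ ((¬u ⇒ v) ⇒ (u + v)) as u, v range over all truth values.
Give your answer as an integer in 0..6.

Take u = 1, v = 0:
u ⇔ v = 1 ⇔ 0 = 0
u ⇔ v = 1 ⇔ 0 = 0
(u ⇔ v) ⇒ (u ⇔ v) = 0 ⇒ 0 = 6
¬u = ¬1 = 0
¬u ⇒ v = 0 ⇒ 0 = 6
u + v = 1 + 0 = 1
(¬u ⇒ v) ⇒ (u + v) = 6 ⇒ 1 = 1
((u ⇔ v) ⇒ (u ⇔ v)) ⇔ ((¬u ⇒ v) ⇒ (u + v)) = 6 ⇔ 1 = 1
No assignment yields a value below 1, so this is the minimum.

1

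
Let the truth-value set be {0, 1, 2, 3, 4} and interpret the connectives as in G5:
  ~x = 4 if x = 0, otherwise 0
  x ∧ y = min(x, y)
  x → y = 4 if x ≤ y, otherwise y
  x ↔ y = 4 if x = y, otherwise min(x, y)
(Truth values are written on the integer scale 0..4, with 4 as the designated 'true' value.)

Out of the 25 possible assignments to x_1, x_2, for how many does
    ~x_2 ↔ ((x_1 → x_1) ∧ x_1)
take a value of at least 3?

6

value 4: 5 assignments (counts)
value 3: 1 assignment (counts)
value 2: 1 assignment
value 1: 1 assignment
value 0: 17 assignments
So 6 of the 25 assignments meet the threshold.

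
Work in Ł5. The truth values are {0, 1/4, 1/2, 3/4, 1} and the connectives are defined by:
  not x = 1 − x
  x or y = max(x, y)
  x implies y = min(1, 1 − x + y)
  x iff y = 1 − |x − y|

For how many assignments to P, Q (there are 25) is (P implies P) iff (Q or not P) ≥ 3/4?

value 1: 9 assignments (counts)
value 3/4: 7 assignments (counts)
value 1/2: 5 assignments
value 1/4: 3 assignments
value 0: 1 assignment
So 16 of the 25 assignments meet the threshold.

16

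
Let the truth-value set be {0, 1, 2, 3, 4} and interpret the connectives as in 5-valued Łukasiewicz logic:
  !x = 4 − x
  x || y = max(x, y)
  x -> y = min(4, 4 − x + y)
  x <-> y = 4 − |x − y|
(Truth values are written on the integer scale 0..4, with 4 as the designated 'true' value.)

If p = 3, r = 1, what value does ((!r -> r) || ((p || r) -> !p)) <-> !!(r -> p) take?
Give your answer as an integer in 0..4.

2

!r = !1 = 3
!r -> r = 3 -> 1 = 2
p || r = 3 || 1 = 3
!p = !3 = 1
(p || r) -> !p = 3 -> 1 = 2
(!r -> r) || ((p || r) -> !p) = 2 || 2 = 2
r -> p = 1 -> 3 = 4
!(r -> p) = !4 = 0
!!(r -> p) = !0 = 4
((!r -> r) || ((p || r) -> !p)) <-> !!(r -> p) = 2 <-> 4 = 2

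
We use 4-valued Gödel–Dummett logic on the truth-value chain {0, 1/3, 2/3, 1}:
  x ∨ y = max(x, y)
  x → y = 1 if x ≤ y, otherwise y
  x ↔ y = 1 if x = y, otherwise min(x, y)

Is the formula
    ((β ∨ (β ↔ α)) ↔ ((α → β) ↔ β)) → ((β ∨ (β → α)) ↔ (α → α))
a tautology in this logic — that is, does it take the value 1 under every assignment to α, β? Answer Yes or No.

No

Counterexample: take α = 0, β = 1/3.
β ↔ α = 1/3 ↔ 0 = 0
β ∨ (β ↔ α) = 1/3 ∨ 0 = 1/3
α → β = 0 → 1/3 = 1
(α → β) ↔ β = 1 ↔ 1/3 = 1/3
(β ∨ (β ↔ α)) ↔ ((α → β) ↔ β) = 1/3 ↔ 1/3 = 1
β → α = 1/3 → 0 = 0
β ∨ (β → α) = 1/3 ∨ 0 = 1/3
α → α = 0 → 0 = 1
(β ∨ (β → α)) ↔ (α → α) = 1/3 ↔ 1 = 1/3
((β ∨ (β ↔ α)) ↔ ((α → β) ↔ β)) → ((β ∨ (β → α)) ↔ (α → α)) = 1 → 1/3 = 1/3
This gives 1/3 ≠ 1.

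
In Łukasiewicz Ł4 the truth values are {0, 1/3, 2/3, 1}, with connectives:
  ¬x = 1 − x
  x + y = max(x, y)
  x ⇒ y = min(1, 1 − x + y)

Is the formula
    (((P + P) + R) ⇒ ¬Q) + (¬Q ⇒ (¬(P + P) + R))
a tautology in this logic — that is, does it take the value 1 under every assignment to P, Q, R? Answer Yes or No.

No

Counterexample: take P = 1, Q = 1/3, R = 0.
P + P = 1 + 1 = 1
(P + P) + R = 1 + 0 = 1
¬Q = ¬1/3 = 2/3
((P + P) + R) ⇒ ¬Q = 1 ⇒ 2/3 = 2/3
¬Q = ¬1/3 = 2/3
P + P = 1 + 1 = 1
¬(P + P) = ¬1 = 0
¬(P + P) + R = 0 + 0 = 0
¬Q ⇒ (¬(P + P) + R) = 2/3 ⇒ 0 = 1/3
(((P + P) + R) ⇒ ¬Q) + (¬Q ⇒ (¬(P + P) + R)) = 2/3 + 1/3 = 2/3
This gives 2/3 ≠ 1.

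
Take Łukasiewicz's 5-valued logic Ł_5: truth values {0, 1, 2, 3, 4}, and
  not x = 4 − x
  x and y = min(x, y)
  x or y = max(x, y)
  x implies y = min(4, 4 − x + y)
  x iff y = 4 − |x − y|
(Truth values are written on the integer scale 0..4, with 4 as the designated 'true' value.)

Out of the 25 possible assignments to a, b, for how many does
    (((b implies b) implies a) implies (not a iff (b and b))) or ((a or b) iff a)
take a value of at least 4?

24

value 4: 24 assignments (counts)
value 3: 1 assignment
So 24 of the 25 assignments meet the threshold.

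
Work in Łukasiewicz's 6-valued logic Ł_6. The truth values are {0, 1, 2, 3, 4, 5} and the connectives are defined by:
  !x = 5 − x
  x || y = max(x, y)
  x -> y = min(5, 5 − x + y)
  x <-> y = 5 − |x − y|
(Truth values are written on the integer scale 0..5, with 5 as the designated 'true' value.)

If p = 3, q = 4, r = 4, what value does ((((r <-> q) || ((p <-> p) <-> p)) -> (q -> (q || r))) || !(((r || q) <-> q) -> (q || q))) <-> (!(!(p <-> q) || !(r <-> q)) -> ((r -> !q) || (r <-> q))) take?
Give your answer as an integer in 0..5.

5

r <-> q = 4 <-> 4 = 5
p <-> p = 3 <-> 3 = 5
(p <-> p) <-> p = 5 <-> 3 = 3
(r <-> q) || ((p <-> p) <-> p) = 5 || 3 = 5
q || r = 4 || 4 = 4
q -> (q || r) = 4 -> 4 = 5
((r <-> q) || ((p <-> p) <-> p)) -> (q -> (q || r)) = 5 -> 5 = 5
r || q = 4 || 4 = 4
(r || q) <-> q = 4 <-> 4 = 5
q || q = 4 || 4 = 4
((r || q) <-> q) -> (q || q) = 5 -> 4 = 4
!(((r || q) <-> q) -> (q || q)) = !4 = 1
(((r <-> q) || ((p <-> p) <-> p)) -> (q -> (q || r))) || !(((r || q) <-> q) -> (q || q)) = 5 || 1 = 5
p <-> q = 3 <-> 4 = 4
!(p <-> q) = !4 = 1
r <-> q = 4 <-> 4 = 5
!(r <-> q) = !5 = 0
!(p <-> q) || !(r <-> q) = 1 || 0 = 1
!(!(p <-> q) || !(r <-> q)) = !1 = 4
!q = !4 = 1
r -> !q = 4 -> 1 = 2
r <-> q = 4 <-> 4 = 5
(r -> !q) || (r <-> q) = 2 || 5 = 5
!(!(p <-> q) || !(r <-> q)) -> ((r -> !q) || (r <-> q)) = 4 -> 5 = 5
((((r <-> q) || ((p <-> p) <-> p)) -> (q -> (q || r))) || !(((r || q) <-> q) -> (q || q))) <-> (!(!(p <-> q) || !(r <-> q)) -> ((r -> !q) || (r <-> q))) = 5 <-> 5 = 5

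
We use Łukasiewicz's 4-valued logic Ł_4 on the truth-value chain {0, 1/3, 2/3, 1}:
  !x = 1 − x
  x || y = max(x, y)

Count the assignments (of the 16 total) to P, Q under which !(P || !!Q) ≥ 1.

1

P = 0, Q = 0 ↦ 1  ≥
P = 0, Q = 1/3 ↦ 2/3  <
P = 0, Q = 2/3 ↦ 1/3  <
P = 0, Q = 1 ↦ 0  <
P = 1/3, Q = 0 ↦ 2/3  <
P = 1/3, Q = 1/3 ↦ 2/3  <
P = 1/3, Q = 2/3 ↦ 1/3  <
P = 1/3, Q = 1 ↦ 0  <
P = 2/3, Q = 0 ↦ 1/3  <
P = 2/3, Q = 1/3 ↦ 1/3  <
P = 2/3, Q = 2/3 ↦ 1/3  <
P = 2/3, Q = 1 ↦ 0  <
P = 1, Q = 0 ↦ 0  <
P = 1, Q = 1/3 ↦ 0  <
P = 1, Q = 2/3 ↦ 0  <
P = 1, Q = 1 ↦ 0  <
So 1 of the 16 assignments meets the threshold.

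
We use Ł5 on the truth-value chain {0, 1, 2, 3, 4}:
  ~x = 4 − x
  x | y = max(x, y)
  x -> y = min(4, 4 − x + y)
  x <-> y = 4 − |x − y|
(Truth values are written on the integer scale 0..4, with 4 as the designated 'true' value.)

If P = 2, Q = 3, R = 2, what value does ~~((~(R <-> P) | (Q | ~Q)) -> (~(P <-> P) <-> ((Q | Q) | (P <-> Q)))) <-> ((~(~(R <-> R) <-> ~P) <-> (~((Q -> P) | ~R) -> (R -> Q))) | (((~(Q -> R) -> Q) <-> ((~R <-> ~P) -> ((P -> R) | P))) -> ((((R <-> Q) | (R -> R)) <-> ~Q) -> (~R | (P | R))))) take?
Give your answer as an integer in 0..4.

R <-> P = 2 <-> 2 = 4
~(R <-> P) = ~4 = 0
~Q = ~3 = 1
Q | ~Q = 3 | 1 = 3
~(R <-> P) | (Q | ~Q) = 0 | 3 = 3
P <-> P = 2 <-> 2 = 4
~(P <-> P) = ~4 = 0
Q | Q = 3 | 3 = 3
P <-> Q = 2 <-> 3 = 3
(Q | Q) | (P <-> Q) = 3 | 3 = 3
~(P <-> P) <-> ((Q | Q) | (P <-> Q)) = 0 <-> 3 = 1
(~(R <-> P) | (Q | ~Q)) -> (~(P <-> P) <-> ((Q | Q) | (P <-> Q))) = 3 -> 1 = 2
~((~(R <-> P) | (Q | ~Q)) -> (~(P <-> P) <-> ((Q | Q) | (P <-> Q)))) = ~2 = 2
~~((~(R <-> P) | (Q | ~Q)) -> (~(P <-> P) <-> ((Q | Q) | (P <-> Q)))) = ~2 = 2
R <-> R = 2 <-> 2 = 4
~(R <-> R) = ~4 = 0
~P = ~2 = 2
~(R <-> R) <-> ~P = 0 <-> 2 = 2
~(~(R <-> R) <-> ~P) = ~2 = 2
Q -> P = 3 -> 2 = 3
~R = ~2 = 2
(Q -> P) | ~R = 3 | 2 = 3
~((Q -> P) | ~R) = ~3 = 1
R -> Q = 2 -> 3 = 4
~((Q -> P) | ~R) -> (R -> Q) = 1 -> 4 = 4
~(~(R <-> R) <-> ~P) <-> (~((Q -> P) | ~R) -> (R -> Q)) = 2 <-> 4 = 2
Q -> R = 3 -> 2 = 3
~(Q -> R) = ~3 = 1
~(Q -> R) -> Q = 1 -> 3 = 4
~R = ~2 = 2
~P = ~2 = 2
~R <-> ~P = 2 <-> 2 = 4
P -> R = 2 -> 2 = 4
(P -> R) | P = 4 | 2 = 4
(~R <-> ~P) -> ((P -> R) | P) = 4 -> 4 = 4
(~(Q -> R) -> Q) <-> ((~R <-> ~P) -> ((P -> R) | P)) = 4 <-> 4 = 4
R <-> Q = 2 <-> 3 = 3
R -> R = 2 -> 2 = 4
(R <-> Q) | (R -> R) = 3 | 4 = 4
~Q = ~3 = 1
((R <-> Q) | (R -> R)) <-> ~Q = 4 <-> 1 = 1
~R = ~2 = 2
P | R = 2 | 2 = 2
~R | (P | R) = 2 | 2 = 2
(((R <-> Q) | (R -> R)) <-> ~Q) -> (~R | (P | R)) = 1 -> 2 = 4
((~(Q -> R) -> Q) <-> ((~R <-> ~P) -> ((P -> R) | P))) -> ((((R <-> Q) | (R -> R)) <-> ~Q) -> (~R | (P | R))) = 4 -> 4 = 4
(~(~(R <-> R) <-> ~P) <-> (~((Q -> P) | ~R) -> (R -> Q))) | (((~(Q -> R) -> Q) <-> ((~R <-> ~P) -> ((P -> R) | P))) -> ((((R <-> Q) | (R -> R)) <-> ~Q) -> (~R | (P | R)))) = 2 | 4 = 4
~~((~(R <-> P) | (Q | ~Q)) -> (~(P <-> P) <-> ((Q | Q) | (P <-> Q)))) <-> ((~(~(R <-> R) <-> ~P) <-> (~((Q -> P) | ~R) -> (R -> Q))) | (((~(Q -> R) -> Q) <-> ((~R <-> ~P) -> ((P -> R) | P))) -> ((((R <-> Q) | (R -> R)) <-> ~Q) -> (~R | (P | R))))) = 2 <-> 4 = 2

2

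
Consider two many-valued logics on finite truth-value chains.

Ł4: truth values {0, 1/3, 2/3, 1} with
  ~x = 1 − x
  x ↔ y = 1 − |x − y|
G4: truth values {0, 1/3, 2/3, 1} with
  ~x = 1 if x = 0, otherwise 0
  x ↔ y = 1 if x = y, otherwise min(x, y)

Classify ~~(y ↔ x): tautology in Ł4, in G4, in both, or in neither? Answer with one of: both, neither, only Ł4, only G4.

neither

In Ł4: at x = 0, y = 1/3 the value is 2/3 — not a tautology.
In G4: at x = 0, y = 1/3 the value is 0 — not a tautology.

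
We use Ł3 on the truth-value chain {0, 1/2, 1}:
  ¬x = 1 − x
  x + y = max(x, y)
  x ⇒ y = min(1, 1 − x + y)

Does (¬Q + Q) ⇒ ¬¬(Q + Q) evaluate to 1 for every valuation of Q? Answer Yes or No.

Counterexample: take Q = 0.
¬Q = ¬0 = 1
¬Q + Q = 1 + 0 = 1
Q + Q = 0 + 0 = 0
¬(Q + Q) = ¬0 = 1
¬¬(Q + Q) = ¬1 = 0
(¬Q + Q) ⇒ ¬¬(Q + Q) = 1 ⇒ 0 = 0
This gives 0 ≠ 1.

No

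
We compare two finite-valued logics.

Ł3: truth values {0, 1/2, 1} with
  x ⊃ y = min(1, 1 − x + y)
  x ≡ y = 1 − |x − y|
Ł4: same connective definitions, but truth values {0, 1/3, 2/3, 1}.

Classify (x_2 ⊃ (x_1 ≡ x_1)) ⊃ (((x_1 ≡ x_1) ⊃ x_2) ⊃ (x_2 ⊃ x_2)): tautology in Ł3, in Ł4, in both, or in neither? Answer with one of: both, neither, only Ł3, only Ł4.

both

In Ł3: every assignment gives 1 — tautology.
In Ł4: every assignment gives 1 — tautology.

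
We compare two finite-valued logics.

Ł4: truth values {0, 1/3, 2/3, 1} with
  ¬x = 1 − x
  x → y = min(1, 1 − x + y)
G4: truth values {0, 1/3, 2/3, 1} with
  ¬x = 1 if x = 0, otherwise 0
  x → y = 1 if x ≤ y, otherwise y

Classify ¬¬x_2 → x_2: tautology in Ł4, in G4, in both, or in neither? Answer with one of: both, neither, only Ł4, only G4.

only Ł4

In Ł4: every assignment gives 1 — tautology.
In G4: at x_2 = 1/3 the value is 1/3 — not a tautology.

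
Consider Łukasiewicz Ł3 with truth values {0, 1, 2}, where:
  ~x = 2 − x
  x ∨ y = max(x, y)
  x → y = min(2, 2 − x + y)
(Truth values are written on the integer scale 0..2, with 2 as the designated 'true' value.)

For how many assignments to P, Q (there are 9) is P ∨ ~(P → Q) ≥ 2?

3

P = 0, Q = 0 ↦ 0  <
P = 0, Q = 1 ↦ 0  <
P = 0, Q = 2 ↦ 0  <
P = 1, Q = 0 ↦ 1  <
P = 1, Q = 1 ↦ 1  <
P = 1, Q = 2 ↦ 1  <
P = 2, Q = 0 ↦ 2  ≥
P = 2, Q = 1 ↦ 2  ≥
P = 2, Q = 2 ↦ 2  ≥
So 3 of the 9 assignments meet the threshold.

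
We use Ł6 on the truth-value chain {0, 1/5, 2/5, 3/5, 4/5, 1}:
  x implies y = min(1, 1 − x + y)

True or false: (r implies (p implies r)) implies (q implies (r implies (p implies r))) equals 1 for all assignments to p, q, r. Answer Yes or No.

At p = 3/5, q = 3/5, r = 2/5, for instance:
p implies r = 3/5 implies 2/5 = 4/5
r implies (p implies r) = 2/5 implies 4/5 = 1
q implies (r implies (p implies r)) = 3/5 implies 1 = 1
(r implies (p implies r)) implies (q implies (r implies (p implies r))) = 1 implies 1 = 1
and checking the remaining 215 assignments likewise gives ≥ 1 in every case.

Yes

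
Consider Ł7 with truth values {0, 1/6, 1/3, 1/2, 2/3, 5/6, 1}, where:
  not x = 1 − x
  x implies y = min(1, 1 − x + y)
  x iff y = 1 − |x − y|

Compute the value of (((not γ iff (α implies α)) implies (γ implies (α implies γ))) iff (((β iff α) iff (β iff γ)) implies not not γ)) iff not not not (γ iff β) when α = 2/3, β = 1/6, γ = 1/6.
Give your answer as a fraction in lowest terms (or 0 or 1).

1/3

not γ = not 1/6 = 5/6
α implies α = 2/3 implies 2/3 = 1
not γ iff (α implies α) = 5/6 iff 1 = 5/6
α implies γ = 2/3 implies 1/6 = 1/2
γ implies (α implies γ) = 1/6 implies 1/2 = 1
(not γ iff (α implies α)) implies (γ implies (α implies γ)) = 5/6 implies 1 = 1
β iff α = 1/6 iff 2/3 = 1/2
β iff γ = 1/6 iff 1/6 = 1
(β iff α) iff (β iff γ) = 1/2 iff 1 = 1/2
not γ = not 1/6 = 5/6
not not γ = not 5/6 = 1/6
((β iff α) iff (β iff γ)) implies not not γ = 1/2 implies 1/6 = 2/3
((not γ iff (α implies α)) implies (γ implies (α implies γ))) iff (((β iff α) iff (β iff γ)) implies not not γ) = 1 iff 2/3 = 2/3
γ iff β = 1/6 iff 1/6 = 1
not (γ iff β) = not 1 = 0
not not (γ iff β) = not 0 = 1
not not not (γ iff β) = not 1 = 0
(((not γ iff (α implies α)) implies (γ implies (α implies γ))) iff (((β iff α) iff (β iff γ)) implies not not γ)) iff not not not (γ iff β) = 2/3 iff 0 = 1/3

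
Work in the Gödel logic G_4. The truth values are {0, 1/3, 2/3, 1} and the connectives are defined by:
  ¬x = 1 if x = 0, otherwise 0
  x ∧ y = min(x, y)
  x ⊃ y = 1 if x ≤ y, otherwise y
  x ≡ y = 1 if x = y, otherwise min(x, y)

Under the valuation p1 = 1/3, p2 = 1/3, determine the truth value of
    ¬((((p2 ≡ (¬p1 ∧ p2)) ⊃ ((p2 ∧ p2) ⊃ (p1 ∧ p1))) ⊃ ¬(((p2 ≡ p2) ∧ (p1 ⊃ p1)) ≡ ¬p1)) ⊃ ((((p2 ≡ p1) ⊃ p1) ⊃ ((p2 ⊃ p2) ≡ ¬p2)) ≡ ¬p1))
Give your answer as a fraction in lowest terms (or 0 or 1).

¬p1 = ¬1/3 = 0
¬p1 ∧ p2 = 0 ∧ 1/3 = 0
p2 ≡ (¬p1 ∧ p2) = 1/3 ≡ 0 = 0
p2 ∧ p2 = 1/3 ∧ 1/3 = 1/3
p1 ∧ p1 = 1/3 ∧ 1/3 = 1/3
(p2 ∧ p2) ⊃ (p1 ∧ p1) = 1/3 ⊃ 1/3 = 1
(p2 ≡ (¬p1 ∧ p2)) ⊃ ((p2 ∧ p2) ⊃ (p1 ∧ p1)) = 0 ⊃ 1 = 1
p2 ≡ p2 = 1/3 ≡ 1/3 = 1
p1 ⊃ p1 = 1/3 ⊃ 1/3 = 1
(p2 ≡ p2) ∧ (p1 ⊃ p1) = 1 ∧ 1 = 1
¬p1 = ¬1/3 = 0
((p2 ≡ p2) ∧ (p1 ⊃ p1)) ≡ ¬p1 = 1 ≡ 0 = 0
¬(((p2 ≡ p2) ∧ (p1 ⊃ p1)) ≡ ¬p1) = ¬0 = 1
((p2 ≡ (¬p1 ∧ p2)) ⊃ ((p2 ∧ p2) ⊃ (p1 ∧ p1))) ⊃ ¬(((p2 ≡ p2) ∧ (p1 ⊃ p1)) ≡ ¬p1) = 1 ⊃ 1 = 1
p2 ≡ p1 = 1/3 ≡ 1/3 = 1
(p2 ≡ p1) ⊃ p1 = 1 ⊃ 1/3 = 1/3
p2 ⊃ p2 = 1/3 ⊃ 1/3 = 1
¬p2 = ¬1/3 = 0
(p2 ⊃ p2) ≡ ¬p2 = 1 ≡ 0 = 0
((p2 ≡ p1) ⊃ p1) ⊃ ((p2 ⊃ p2) ≡ ¬p2) = 1/3 ⊃ 0 = 0
¬p1 = ¬1/3 = 0
(((p2 ≡ p1) ⊃ p1) ⊃ ((p2 ⊃ p2) ≡ ¬p2)) ≡ ¬p1 = 0 ≡ 0 = 1
(((p2 ≡ (¬p1 ∧ p2)) ⊃ ((p2 ∧ p2) ⊃ (p1 ∧ p1))) ⊃ ¬(((p2 ≡ p2) ∧ (p1 ⊃ p1)) ≡ ¬p1)) ⊃ ((((p2 ≡ p1) ⊃ p1) ⊃ ((p2 ⊃ p2) ≡ ¬p2)) ≡ ¬p1) = 1 ⊃ 1 = 1
¬((((p2 ≡ (¬p1 ∧ p2)) ⊃ ((p2 ∧ p2) ⊃ (p1 ∧ p1))) ⊃ ¬(((p2 ≡ p2) ∧ (p1 ⊃ p1)) ≡ ¬p1)) ⊃ ((((p2 ≡ p1) ⊃ p1) ⊃ ((p2 ⊃ p2) ≡ ¬p2)) ≡ ¬p1)) = ¬1 = 0

0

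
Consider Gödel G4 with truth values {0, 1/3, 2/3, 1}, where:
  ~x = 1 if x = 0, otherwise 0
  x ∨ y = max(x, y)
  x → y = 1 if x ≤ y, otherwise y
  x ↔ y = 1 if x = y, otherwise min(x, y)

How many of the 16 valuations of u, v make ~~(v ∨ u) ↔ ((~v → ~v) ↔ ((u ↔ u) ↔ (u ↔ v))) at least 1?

u = 0, v = 0 ↦ 0  <
u = 0, v = 1/3 ↦ 0  <
u = 0, v = 2/3 ↦ 0  <
u = 0, v = 1 ↦ 0  <
u = 1/3, v = 0 ↦ 0  <
u = 1/3, v = 1/3 ↦ 1  ≥
u = 1/3, v = 2/3 ↦ 1/3  <
u = 1/3, v = 1 ↦ 1/3  <
u = 2/3, v = 0 ↦ 0  <
u = 2/3, v = 1/3 ↦ 1/3  <
u = 2/3, v = 2/3 ↦ 1  ≥
u = 2/3, v = 1 ↦ 2/3  <
u = 1, v = 0 ↦ 0  <
u = 1, v = 1/3 ↦ 1/3  <
u = 1, v = 2/3 ↦ 2/3  <
u = 1, v = 1 ↦ 1  ≥
So 3 of the 16 assignments meet the threshold.

3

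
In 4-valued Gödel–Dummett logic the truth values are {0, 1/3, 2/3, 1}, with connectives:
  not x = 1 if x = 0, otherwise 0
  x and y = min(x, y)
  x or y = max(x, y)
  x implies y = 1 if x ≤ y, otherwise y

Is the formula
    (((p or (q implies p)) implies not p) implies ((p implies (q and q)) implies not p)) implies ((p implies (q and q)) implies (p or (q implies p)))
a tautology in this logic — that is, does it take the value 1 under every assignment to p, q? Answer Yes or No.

No

Counterexample: take p = 0, q = 1/3.
q implies p = 1/3 implies 0 = 0
p or (q implies p) = 0 or 0 = 0
not p = not 0 = 1
(p or (q implies p)) implies not p = 0 implies 1 = 1
q and q = 1/3 and 1/3 = 1/3
p implies (q and q) = 0 implies 1/3 = 1
(p implies (q and q)) implies not p = 1 implies 1 = 1
((p or (q implies p)) implies not p) implies ((p implies (q and q)) implies not p) = 1 implies 1 = 1
(p implies (q and q)) implies (p or (q implies p)) = 1 implies 0 = 0
(((p or (q implies p)) implies not p) implies ((p implies (q and q)) implies not p)) implies ((p implies (q and q)) implies (p or (q implies p))) = 1 implies 0 = 0
This gives 0 ≠ 1.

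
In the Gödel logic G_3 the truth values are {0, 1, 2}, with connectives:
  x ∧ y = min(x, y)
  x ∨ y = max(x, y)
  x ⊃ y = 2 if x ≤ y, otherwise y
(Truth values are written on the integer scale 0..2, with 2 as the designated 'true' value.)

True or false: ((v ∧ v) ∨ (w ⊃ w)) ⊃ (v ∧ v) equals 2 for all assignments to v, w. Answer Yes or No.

No

Counterexample: take v = 0, w = 0.
v ∧ v = 0 ∧ 0 = 0
w ⊃ w = 0 ⊃ 0 = 2
(v ∧ v) ∨ (w ⊃ w) = 0 ∨ 2 = 2
v ∧ v = 0 ∧ 0 = 0
((v ∧ v) ∨ (w ⊃ w)) ⊃ (v ∧ v) = 2 ⊃ 0 = 0
This gives 0 ≠ 2.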